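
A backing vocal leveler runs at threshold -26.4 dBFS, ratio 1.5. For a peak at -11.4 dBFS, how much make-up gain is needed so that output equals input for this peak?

5 dB

Overshoot 15 dB → 15/1.5 = 10 dB after compression, so the compressed level is -26.4 + 10 = -16.4 dBFS.
Make-up = target − compressed = -11.4 − (-16.4) = 5 dB.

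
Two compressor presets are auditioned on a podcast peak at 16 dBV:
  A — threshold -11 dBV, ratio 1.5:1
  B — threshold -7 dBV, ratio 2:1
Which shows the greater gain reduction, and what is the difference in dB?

B, by 2.5 dB

A: overshoot 27 dB → output overshoot 18 dB → GR 9 dB.
B: overshoot 23 dB → output overshoot 11.5 dB → GR 11.5 dB.
Difference: 2.5 dB in favour of B.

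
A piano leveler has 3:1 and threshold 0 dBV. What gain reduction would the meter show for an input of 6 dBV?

4 dB

Overshoot = 6 − 0 = 6 dB.
A 3:1 ratio leaves 2 dB of that excess.
Gain reduction = 6 − 2 = 4 dB.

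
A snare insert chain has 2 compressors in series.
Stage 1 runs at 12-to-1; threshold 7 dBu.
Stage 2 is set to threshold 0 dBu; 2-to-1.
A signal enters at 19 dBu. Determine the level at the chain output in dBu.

Stage 1: 19 dBu is 12 dB over 7 dBu; at 12:1 that becomes 1 dB over, giving 8 dBu.
Stage 2: 8 dBu is 8 dB over 0 dBu; at 2:1 that becomes 4 dB over, giving 4 dBu.

4 dBu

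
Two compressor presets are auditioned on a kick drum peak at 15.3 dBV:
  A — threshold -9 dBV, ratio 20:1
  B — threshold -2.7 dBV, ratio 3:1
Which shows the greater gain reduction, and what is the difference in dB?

A, by 11.085 dB

A: overshoot 24.3 dB → output overshoot 1.215 dB → GR 23.085 dB.
B: overshoot 18 dB → output overshoot 6 dB → GR 12 dB.
A applies 11.085 dB more gain reduction.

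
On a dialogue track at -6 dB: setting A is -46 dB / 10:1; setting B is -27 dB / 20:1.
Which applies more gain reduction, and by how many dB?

A, by 16.05 dB

A: GR = 40 − 40/10 = 36 dB.
B: GR = 21 − 21/20 = 19.95 dB.
Difference: 16.05 dB in favour of A.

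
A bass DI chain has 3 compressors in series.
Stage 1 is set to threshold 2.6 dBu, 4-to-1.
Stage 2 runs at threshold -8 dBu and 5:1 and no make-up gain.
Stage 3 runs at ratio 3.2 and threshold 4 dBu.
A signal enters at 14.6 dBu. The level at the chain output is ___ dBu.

-5.28 dBu

Stage 1: 12 dB above 2.6 dBu, reduced 4:1 to 3 dB above → 5.6 dBu.
Stage 2: overshoot 13.6 dB → 13.6/5 = 2.72 dB → -5.28 dBu.
Stage 3: -5.28 dBu ≤ 4 dBu, so stage 3 doesn't engage; output -5.28 dBu.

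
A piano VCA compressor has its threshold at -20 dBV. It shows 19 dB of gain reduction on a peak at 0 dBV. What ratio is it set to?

Input overshoot = 0 − (-20) = 20 dB.
Output overshoot = 20 − 19 = 1 dB.
Ratio = input overshoot / output overshoot = 20 / 1 = 20.

20:1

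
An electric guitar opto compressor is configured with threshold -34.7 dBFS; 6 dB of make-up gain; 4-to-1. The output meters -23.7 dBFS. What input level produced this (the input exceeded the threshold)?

-14.7 dBFS

Remove make-up: -23.7 − 6 = -29.7 dBFS.
The compressed level sits -29.7 − (-34.7) = 5 dB over threshold.
Input overshoot = R × output overshoot = 20 dB → input = -34.7 + 20 = -14.7 dBFS.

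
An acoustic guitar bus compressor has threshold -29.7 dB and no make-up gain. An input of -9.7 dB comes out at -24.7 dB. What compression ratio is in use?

4:1

Input overshoot = -9.7 − (-29.7) = 20 dB; output overshoot = -24.7 − (-29.7) = 5 dB.
Ratio = 20 / 5 = 4.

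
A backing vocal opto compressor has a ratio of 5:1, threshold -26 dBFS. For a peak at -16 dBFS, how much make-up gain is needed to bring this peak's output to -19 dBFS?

5 dB

Without make-up, output = threshold + overshoot/5 = -26 + 2 = -24 dBFS.
Gap to target: 5 dB.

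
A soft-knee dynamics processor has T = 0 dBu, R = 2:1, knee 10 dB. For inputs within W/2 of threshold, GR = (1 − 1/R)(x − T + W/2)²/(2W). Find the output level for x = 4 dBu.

x − T + W/2 = 4 − 0 + 5 = 9.
GR = (1 − 1/2) × 9² / 20 = 0.5 × 81 / 20 = 2.025 dB.
Output = 4 − 2.025 = 1.975 dBu.

1.975 dBu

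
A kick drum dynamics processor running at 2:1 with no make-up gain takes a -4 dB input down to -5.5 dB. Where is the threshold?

Let T be the threshold. Output overshoot = (input overshoot)/R, so -5.5 − T = (-4 − T)/2.
2·(-5.5 − T) = -4 − T → 1·T = -11 − (-4) = -7.
T = -7/1 = -7 dB.

-7 dB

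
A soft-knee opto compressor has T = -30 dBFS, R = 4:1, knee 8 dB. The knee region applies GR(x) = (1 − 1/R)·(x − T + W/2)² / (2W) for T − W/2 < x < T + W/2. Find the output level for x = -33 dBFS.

x − T + W/2 = -33 − (-30) + 4 = 1.
GR = (1 − 1/4) × 1² / 16 = 0.75 × 1 / 16 = 0.046875 dB.
Output = -33 − 0.046875 = -33.046875 dBFS.

-33.046875 dBFS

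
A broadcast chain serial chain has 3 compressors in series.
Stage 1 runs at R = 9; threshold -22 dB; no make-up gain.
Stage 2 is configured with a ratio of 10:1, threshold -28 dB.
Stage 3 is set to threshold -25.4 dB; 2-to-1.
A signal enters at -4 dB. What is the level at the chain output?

Stage 1: -4 dB is 18 dB over -22 dB; at 9:1 that becomes 2 dB over, giving -20 dB.
Stage 2: -20 dB is 8 dB over -28 dB; at 10:1 that becomes 0.8 dB over, giving -27.2 dB.
Stage 3: -27.2 dB ≤ -25.4 dB, so stage 3 doesn't engage; output -27.2 dB.

-27.2 dB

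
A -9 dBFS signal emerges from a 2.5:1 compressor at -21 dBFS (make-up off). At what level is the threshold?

-29 dBFS

Gain reduction = -9 − (-21) = 12 dB; output overshoot = GR / (R − 1) = 12 / 1.5 = 8 dB.
Threshold = output − output overshoot = -21 − 8 = -29 dBFS.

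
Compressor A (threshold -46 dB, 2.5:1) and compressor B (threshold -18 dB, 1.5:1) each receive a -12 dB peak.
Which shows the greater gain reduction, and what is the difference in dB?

A, by 18.4 dB

A: GR = 34 − 34/2.5 = 20.4 dB.
B: GR = 6 − 6/1.5 = 2 dB.
A reduces 18.4 dB more.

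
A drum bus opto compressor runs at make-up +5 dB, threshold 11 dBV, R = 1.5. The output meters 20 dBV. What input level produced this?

17 dBV

Before make-up, the level was 20 − 5 = 15 dBV.
That's 4 dB above the 11 dBV threshold.
Undo the ratio: input overshoot = 4 × 1.5 = 6 dB, giving input = 17 dBV.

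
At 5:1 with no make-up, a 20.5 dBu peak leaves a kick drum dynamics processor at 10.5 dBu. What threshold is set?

8 dBu

Let T be the threshold. Output overshoot = (input overshoot)/R, so 10.5 − T = (20.5 − T)/5.
5·(10.5 − T) = 20.5 − T → 4·T = 52.5 − 20.5 = 32.
T = 32/4 = 8 dBu.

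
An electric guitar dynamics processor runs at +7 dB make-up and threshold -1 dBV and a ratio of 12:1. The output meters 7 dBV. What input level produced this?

Before make-up, the level was 7 − 7 = 0 dBV.
The compressed level sits 0 − (-1) = 1 dB over threshold.
Before 12:1 compression the overshoot was 1 × 12 = 12 dB, so input = -1 + 12 = 11 dBV.

11 dBV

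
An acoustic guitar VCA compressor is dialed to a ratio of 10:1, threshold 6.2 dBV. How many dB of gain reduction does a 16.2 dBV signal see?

The signal is 10 dB above threshold.
At 10:1, output sits 10/10 = 1 dB above threshold.
GR = overshoot in − overshoot out = 10 − 1 = 9 dB.

9 dB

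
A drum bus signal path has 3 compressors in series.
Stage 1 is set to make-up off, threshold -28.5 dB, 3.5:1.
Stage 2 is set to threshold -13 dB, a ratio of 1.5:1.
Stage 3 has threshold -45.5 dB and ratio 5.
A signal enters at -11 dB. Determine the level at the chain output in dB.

-41.1 dB

Stage 1: 17.5 dB above -28.5 dB, reduced 3.5:1 to 5 dB above → -23.5 dB.
Stage 2: -23.5 dB is at or below the -13 dB threshold — no compression; output -23.5 dB.
Stage 3: 22 dB above -45.5 dB, reduced 5:1 to 4.4 dB above → -41.1 dB.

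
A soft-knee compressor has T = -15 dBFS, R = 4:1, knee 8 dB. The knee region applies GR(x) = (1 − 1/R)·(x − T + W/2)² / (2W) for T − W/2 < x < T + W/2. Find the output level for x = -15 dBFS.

-15.75 dBFS

x − T + W/2 = -15 − (-15) + 4 = 4.
GR = (1 − 1/4) × 4² / 16 = 0.75 × 16 / 16 = 0.75 dB.
Output = -15 − 0.75 = -15.75 dBFS.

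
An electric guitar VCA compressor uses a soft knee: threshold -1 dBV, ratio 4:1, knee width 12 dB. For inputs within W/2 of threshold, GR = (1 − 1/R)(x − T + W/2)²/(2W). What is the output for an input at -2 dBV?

x − T + W/2 = -2 − (-1) + 6 = 5.
GR = (1 − 1/4) × 5² / 24 = 0.75 × 25 / 24 = 0.78125 dB.
Output = -2 − 0.78125 = -2.78125 dBV.

-2.78125 dBV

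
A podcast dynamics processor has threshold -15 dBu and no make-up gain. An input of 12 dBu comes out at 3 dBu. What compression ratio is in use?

1.5:1

Input overshoot = 12 − (-15) = 27 dB; output overshoot = 3 − (-15) = 18 dB.
Ratio = 27 / 18 = 1.5.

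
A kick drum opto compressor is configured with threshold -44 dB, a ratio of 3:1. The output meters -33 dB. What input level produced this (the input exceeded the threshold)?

The compressed level sits -33 − (-44) = 11 dB over threshold.
Before 3:1 compression the overshoot was 11 × 3 = 33 dB, so input = -44 + 33 = -11 dB.

-11 dB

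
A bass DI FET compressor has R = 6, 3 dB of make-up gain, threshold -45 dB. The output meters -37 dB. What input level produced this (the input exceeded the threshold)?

Before make-up, the level was -37 − 3 = -40 dB.
That's 5 dB above the -45 dB threshold.
Undo the ratio: input overshoot = 5 × 6 = 30 dB, giving input = -15 dB.

-15 dB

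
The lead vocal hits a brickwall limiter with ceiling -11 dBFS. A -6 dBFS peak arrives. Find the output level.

At ∞:1, everything above -11 dBFS is held at the ceiling.

-11 dBFS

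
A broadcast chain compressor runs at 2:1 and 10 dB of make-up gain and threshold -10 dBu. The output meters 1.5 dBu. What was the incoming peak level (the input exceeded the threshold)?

Before make-up, the level was 1.5 − 10 = -8.5 dBu.
Post-compression overshoot = -8.5 − (-10) = 1.5 dB.
Input overshoot = R × output overshoot = 3 dB → input = -10 + 3 = -7 dBu.

-7 dBu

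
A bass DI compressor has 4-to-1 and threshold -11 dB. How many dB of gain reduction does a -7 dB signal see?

The signal is 4 dB above threshold.
A 4:1 ratio leaves 1 dB of that excess.
So the signal is attenuated by 4 − 1 = 3 dB.

3 dB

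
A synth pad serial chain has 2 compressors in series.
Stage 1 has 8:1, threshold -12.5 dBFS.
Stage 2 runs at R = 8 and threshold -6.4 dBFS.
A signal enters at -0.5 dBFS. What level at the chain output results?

Stage 1: 12 dB above -12.5 dBFS, reduced 8:1 to 1.5 dB above → -11 dBFS.
Stage 2: -11 dBFS ≤ -6.4 dBFS, so stage 2 doesn't engage; output -11 dBFS.

-11 dBFS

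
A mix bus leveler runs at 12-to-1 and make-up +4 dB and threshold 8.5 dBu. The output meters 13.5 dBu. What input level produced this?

Before make-up, the level was 13.5 − 4 = 9.5 dBu.
That's 1 dB above the 8.5 dBu threshold.
Undo the ratio: input overshoot = 1 × 12 = 12 dB, giving input = 20.5 dBu.

20.5 dBu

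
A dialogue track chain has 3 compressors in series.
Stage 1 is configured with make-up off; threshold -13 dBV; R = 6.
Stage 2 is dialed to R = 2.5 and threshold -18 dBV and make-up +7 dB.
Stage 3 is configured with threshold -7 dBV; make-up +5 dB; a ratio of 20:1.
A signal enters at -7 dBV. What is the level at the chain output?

Stage 1: overshoot 6 dB → 6/6 = 1 dB → -12 dBV.
Stage 2: -12 dBV is 6 dB over -18 dBV; at 2.5:1 that becomes 2.4 dB over, giving -15.6 dBV; +7 dB make-up → -8.6 dBV.
Stage 3: -8.6 dBV is at or below the -7 dBV threshold — no compression; make-up brings it to -3.6 dBV.

-3.6 dBV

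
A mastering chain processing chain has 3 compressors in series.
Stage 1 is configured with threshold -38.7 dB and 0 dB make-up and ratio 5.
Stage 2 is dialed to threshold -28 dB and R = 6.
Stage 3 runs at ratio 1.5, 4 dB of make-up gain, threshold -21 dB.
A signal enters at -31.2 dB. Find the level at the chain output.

-33.2 dB

Stage 1: overshoot 7.5 dB → 7.5/5 = 1.5 dB → -37.2 dB.
Stage 2: -37.2 dB ≤ -28 dB, so stage 2 doesn't engage; output -37.2 dB.
Stage 3: -37.2 dB ≤ -21 dB, so stage 3 doesn't engage; make-up brings it to -33.2 dB.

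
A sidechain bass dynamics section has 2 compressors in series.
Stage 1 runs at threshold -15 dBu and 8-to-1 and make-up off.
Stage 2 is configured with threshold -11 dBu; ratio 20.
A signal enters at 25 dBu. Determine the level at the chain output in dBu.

Stage 1: overshoot 40 dB → 40/8 = 5 dB → -10 dBu.
Stage 2: -10 dBu is 1 dB over -11 dBu; at 20:1 that becomes 0.05 dB over, giving -10.95 dBu.

-10.95 dBu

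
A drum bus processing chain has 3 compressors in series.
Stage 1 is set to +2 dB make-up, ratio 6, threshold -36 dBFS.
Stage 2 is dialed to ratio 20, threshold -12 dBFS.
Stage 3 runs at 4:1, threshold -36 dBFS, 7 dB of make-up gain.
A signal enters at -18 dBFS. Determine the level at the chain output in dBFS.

-27.75 dBFS

Stage 1: overshoot 18 dB → 18/6 = 3 dB → -33 dBFS; +2 dB make-up → -31 dBFS.
Stage 2: below threshold (-31 ≤ -12); passes unchanged; output -31 dBFS.
Stage 3: -31 dBFS is 5 dB over -36 dBFS; at 4:1 that becomes 1.25 dB over, giving -34.75 dBFS; +7 dB make-up → -27.75 dBFS.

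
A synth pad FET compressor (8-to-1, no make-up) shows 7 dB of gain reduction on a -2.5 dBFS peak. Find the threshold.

-10.5 dBFS

Let T be the threshold. Output overshoot = (input overshoot)/R, so -9.5 − T = (-2.5 − T)/8.
8·(-9.5 − T) = -2.5 − T → 7·T = -76 − (-2.5) = -73.5.
T = -73.5/7 = -10.5 dBFS.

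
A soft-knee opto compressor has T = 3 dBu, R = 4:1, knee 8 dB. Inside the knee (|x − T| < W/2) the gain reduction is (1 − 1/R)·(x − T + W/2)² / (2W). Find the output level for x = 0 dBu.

x − T + W/2 = 0 − 3 + 4 = 1.
GR = (1 − 1/4) × 1² / 16 = 0.75 × 1 / 16 = 0.046875 dB.
Output = 0 − 0.046875 = -0.046875 dBu.

-0.046875 dBu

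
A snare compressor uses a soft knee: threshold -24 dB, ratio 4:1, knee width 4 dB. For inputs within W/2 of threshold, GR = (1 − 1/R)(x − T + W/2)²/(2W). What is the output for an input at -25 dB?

x − T + W/2 = -25 − (-24) + 2 = 1.
GR = (1 − 1/4) × 1² / 8 = 0.75 × 1 / 8 = 0.09375 dB.
Output = -25 − 0.09375 = -25.09375 dB.

-25.09375 dB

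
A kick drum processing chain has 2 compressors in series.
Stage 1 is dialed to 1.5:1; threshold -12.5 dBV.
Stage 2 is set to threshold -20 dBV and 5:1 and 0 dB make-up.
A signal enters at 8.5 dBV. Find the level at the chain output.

Stage 1: overshoot 21 dB → 21/1.5 = 14 dB → 1.5 dBV.
Stage 2: 1.5 dBV is 21.5 dB over -20 dBV; at 5:1 that becomes 4.3 dB over, giving -15.7 dBV.

-15.7 dBV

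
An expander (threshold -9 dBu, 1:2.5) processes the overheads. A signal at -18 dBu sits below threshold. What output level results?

Undershoot = (-9) − (-18) = 9 dB.
At 1:2.5, that expands to 22.5 dB under threshold.
Output = -9 − 22.5 = -31.5 dBu.

-31.5 dBu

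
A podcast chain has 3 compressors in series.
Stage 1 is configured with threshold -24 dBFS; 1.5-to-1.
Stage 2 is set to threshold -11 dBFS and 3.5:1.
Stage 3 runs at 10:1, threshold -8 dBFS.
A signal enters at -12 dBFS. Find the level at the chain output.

Stage 1: 12 dB above -24 dBFS, reduced 1.5:1 to 8 dB above → -16 dBFS.
Stage 2: -16 dBFS is at or below the -11 dBFS threshold — no compression; output -16 dBFS.
Stage 3: -16 dBFS is at or below the -8 dBFS threshold — no compression; output -16 dBFS.

-16 dBFS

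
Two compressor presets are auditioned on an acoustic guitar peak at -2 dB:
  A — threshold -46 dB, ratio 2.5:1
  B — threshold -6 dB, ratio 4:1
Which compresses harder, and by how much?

A: overshoot 44 dB → output overshoot 17.6 dB → GR 26.4 dB.
B: overshoot 4 dB → output overshoot 1 dB → GR 3 dB.
A reduces 23.4 dB more.

A, by 23.4 dB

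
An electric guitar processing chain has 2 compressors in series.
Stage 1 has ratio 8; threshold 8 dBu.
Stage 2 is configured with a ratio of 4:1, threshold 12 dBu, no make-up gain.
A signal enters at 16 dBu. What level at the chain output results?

9 dBu

Stage 1: 16 dBu is 8 dB over 8 dBu; at 8:1 that becomes 1 dB over, giving 9 dBu.
Stage 2: below threshold (9 ≤ 12); passes unchanged; output 9 dBu.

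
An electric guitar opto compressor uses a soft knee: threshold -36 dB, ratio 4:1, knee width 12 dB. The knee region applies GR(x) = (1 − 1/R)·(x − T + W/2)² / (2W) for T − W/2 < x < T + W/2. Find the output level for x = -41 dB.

-41.03125 dB

x − T + W/2 = -41 − (-36) + 6 = 1.
GR = (1 − 1/4) × 1² / 24 = 0.75 × 1 / 24 = 0.03125 dB.
Output = -41 − 0.03125 = -41.03125 dB.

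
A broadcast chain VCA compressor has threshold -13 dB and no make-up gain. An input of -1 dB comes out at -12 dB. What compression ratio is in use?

Input overshoot = -1 − (-13) = 12 dB; output overshoot = -12 − (-13) = 1 dB.
Ratio = 12 / 1 = 12.

12:1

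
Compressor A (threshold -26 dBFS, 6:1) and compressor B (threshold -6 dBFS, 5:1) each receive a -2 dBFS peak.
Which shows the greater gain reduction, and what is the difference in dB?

A, by 16.8 dB

A: overshoot 24 dB → output overshoot 4 dB → GR 20 dB.
B: overshoot 4 dB → output overshoot 0.8 dB → GR 3.2 dB.
A reduces 16.8 dB more.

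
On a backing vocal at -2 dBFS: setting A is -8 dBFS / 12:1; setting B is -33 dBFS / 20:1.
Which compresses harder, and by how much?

B, by 23.95 dB

A: overshoot 6 dB → output overshoot 0.5 dB → GR 5.5 dB.
B: overshoot 31 dB → output overshoot 1.55 dB → GR 29.45 dB.
Difference: 23.95 dB in favour of B.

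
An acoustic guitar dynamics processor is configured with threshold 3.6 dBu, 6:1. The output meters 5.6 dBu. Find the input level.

15.6 dBu

The compressed level sits 5.6 − 3.6 = 2 dB over threshold.
Input overshoot = R × output overshoot = 12 dB → input = 3.6 + 12 = 15.6 dBu.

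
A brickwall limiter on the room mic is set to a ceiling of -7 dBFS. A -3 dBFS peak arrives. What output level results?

-7 dBFS

The limiter clamps the peak to its -7 dBFS ceiling.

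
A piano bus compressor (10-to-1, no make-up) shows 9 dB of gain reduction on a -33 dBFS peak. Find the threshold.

Input is 10 dB above T (since output overshoot × R = input overshoot: (-42 − T)·10 = -33 − T gives T = -43 dBFS).
Check: -43 + (-33 − (-43))/10 = -43 + 1 = -42 dBFS. ✓

-43 dBFS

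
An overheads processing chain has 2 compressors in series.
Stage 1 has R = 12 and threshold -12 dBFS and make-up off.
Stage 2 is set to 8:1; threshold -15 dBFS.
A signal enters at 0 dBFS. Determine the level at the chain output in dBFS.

-14.5 dBFS

Stage 1: 12 dB above -12 dBFS, reduced 12:1 to 1 dB above → -11 dBFS.
Stage 2: overshoot 4 dB → 4/8 = 0.5 dB → -14.5 dBFS.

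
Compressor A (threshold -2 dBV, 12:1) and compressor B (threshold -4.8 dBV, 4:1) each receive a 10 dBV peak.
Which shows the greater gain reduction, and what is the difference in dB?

A: 12 dB over, compressed to 1 dB over, so 11 dB of GR.
B: 14.8 dB over, compressed to 3.7 dB over, so 11.1 dB of GR.
B applies 0.1 dB more gain reduction.

B, by 0.1 dB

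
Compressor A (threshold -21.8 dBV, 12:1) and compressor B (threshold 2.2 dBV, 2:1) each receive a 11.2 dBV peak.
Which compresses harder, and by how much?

A: 33 dB over, compressed to 2.75 dB over, so 30.25 dB of GR.
B: 9 dB over, compressed to 4.5 dB over, so 4.5 dB of GR.
A applies 25.75 dB more gain reduction.

A, by 25.75 dB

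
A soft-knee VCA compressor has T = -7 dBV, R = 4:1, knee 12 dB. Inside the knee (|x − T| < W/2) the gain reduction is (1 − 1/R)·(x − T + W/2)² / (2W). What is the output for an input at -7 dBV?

-8.125 dBV

x − T + W/2 = -7 − (-7) + 6 = 6.
GR = (1 − 1/4) × 6² / 24 = 0.75 × 36 / 24 = 1.125 dB.
Output = -7 − 1.125 = -8.125 dBV.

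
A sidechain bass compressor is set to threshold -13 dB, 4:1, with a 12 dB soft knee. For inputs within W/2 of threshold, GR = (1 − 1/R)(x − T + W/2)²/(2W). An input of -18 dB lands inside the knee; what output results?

-18.03125 dB

x − T + W/2 = -18 − (-13) + 6 = 1.
GR = (1 − 1/4) × 1² / 24 = 0.75 × 1 / 24 = 0.03125 dB.
Output = -18 − 0.03125 = -18.03125 dB.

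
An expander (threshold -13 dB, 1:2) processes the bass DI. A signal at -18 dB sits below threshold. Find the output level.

-23 dB

The input is 5 dB below the -13 dB threshold.
A 1:2 expander multiplies undershoot by 2: 5 × 2 = 10 dB below threshold.
Output = -13 − 10 = -23 dB.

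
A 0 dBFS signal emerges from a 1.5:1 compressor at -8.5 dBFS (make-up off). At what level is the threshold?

-25.5 dBFS

Gain reduction = 0 − (-8.5) = 8.5 dB; output overshoot = GR / (R − 1) = 8.5 / 0.5 = 17 dB.
Threshold = output − output overshoot = -8.5 − 17 = -25.5 dBFS.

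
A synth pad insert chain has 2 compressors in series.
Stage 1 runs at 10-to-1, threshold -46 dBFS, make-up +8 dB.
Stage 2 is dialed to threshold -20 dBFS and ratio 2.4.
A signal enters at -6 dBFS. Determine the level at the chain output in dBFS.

Stage 1: overshoot 40 dB → 40/10 = 4 dB → -42 dBFS; +8 dB make-up → -34 dBFS.
Stage 2: below threshold (-34 ≤ -20); passes unchanged; output -34 dBFS.

-34 dBFS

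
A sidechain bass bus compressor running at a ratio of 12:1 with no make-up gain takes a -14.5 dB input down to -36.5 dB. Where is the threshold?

Gain reduction = -14.5 − (-36.5) = 22 dB; output overshoot = GR / (R − 1) = 22 / 11 = 2 dB.
Threshold = output − output overshoot = -36.5 − 2 = -38.5 dB.

-38.5 dB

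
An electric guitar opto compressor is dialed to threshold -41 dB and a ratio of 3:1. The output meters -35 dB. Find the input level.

That's 6 dB above the -41 dB threshold.
Input overshoot = R × output overshoot = 18 dB → input = -41 + 18 = -23 dB.

-23 dB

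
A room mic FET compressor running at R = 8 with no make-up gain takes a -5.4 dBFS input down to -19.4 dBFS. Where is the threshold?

-21.4 dBFS

Let T be the threshold. Output overshoot = (input overshoot)/R, so -19.4 − T = (-5.4 − T)/8.
8·(-19.4 − T) = -5.4 − T → 7·T = -155.2 − (-5.4) = -149.8.
T = -149.8/7 = -21.4 dBFS.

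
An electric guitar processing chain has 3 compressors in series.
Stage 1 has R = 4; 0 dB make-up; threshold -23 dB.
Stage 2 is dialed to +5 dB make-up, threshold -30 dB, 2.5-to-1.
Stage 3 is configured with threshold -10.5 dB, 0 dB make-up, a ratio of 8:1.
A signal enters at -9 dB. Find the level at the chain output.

-20.8 dB

Stage 1: overshoot 14 dB → 14/4 = 3.5 dB → -19.5 dB.
Stage 2: -19.5 dB is 10.5 dB over -30 dB; at 2.5:1 that becomes 4.2 dB over, giving -25.8 dB; +5 dB make-up → -20.8 dB.
Stage 3: below threshold (-20.8 ≤ -10.5); passes unchanged; output -20.8 dB.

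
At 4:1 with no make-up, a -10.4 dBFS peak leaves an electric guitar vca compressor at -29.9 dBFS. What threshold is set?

Gain reduction = -10.4 − (-29.9) = 19.5 dB; output overshoot = GR / (R − 1) = 19.5 / 3 = 6.5 dB.
Threshold = output − output overshoot = -29.9 − 6.5 = -36.4 dBFS.

-36.4 dBFS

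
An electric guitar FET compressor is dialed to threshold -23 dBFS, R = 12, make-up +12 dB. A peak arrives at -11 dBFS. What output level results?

-11 dBFS sits 12 dB over threshold.
At 12:1 the overshoot is divided by 12, leaving 1 dB above threshold.
So the level is -23 + 1 = -22 dBFS; make-up adds 12 dB, giving -10 dBFS.

-10 dBFS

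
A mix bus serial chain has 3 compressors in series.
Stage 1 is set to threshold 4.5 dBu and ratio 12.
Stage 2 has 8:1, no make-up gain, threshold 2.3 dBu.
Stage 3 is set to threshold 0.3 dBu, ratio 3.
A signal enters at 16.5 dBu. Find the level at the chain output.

1.1 dBu

Stage 1: overshoot 12 dB → 12/12 = 1 dB → 5.5 dBu.
Stage 2: 3.2 dB above 2.3 dBu, reduced 8:1 to 0.4 dB above → 2.7 dBu.
Stage 3: 2.4 dB above 0.3 dBu, reduced 3:1 to 0.8 dB above → 1.1 dBu.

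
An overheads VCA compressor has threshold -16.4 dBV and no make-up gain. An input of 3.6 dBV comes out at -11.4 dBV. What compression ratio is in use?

4:1

Input overshoot = 3.6 − (-16.4) = 20 dB; output overshoot = -11.4 − (-16.4) = 5 dB.
Ratio = 20 / 5 = 4.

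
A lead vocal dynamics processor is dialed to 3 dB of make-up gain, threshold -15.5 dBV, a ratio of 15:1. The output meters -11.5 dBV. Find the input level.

Stripping the +3 dB make-up gives -14.5 dBV at the gain stage.
The compressed level sits -14.5 − (-15.5) = 1 dB over threshold.
Undo the ratio: input overshoot = 1 × 15 = 15 dB, giving input = -0.5 dBV.

-0.5 dBV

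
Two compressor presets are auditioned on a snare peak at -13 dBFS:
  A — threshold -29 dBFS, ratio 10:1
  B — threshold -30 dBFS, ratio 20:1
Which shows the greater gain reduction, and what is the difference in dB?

B, by 1.75 dB

A: 16 dB over, compressed to 1.6 dB over, so 14.4 dB of GR.
B: 17 dB over, compressed to 0.85 dB over, so 16.15 dB of GR.
B reduces 1.75 dB more.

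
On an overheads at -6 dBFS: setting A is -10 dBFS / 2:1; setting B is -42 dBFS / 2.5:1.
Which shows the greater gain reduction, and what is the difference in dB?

B, by 19.6 dB

A: GR = 4 − 4/2 = 2 dB.
B: GR = 36 − 36/2.5 = 21.6 dB.
Difference: 19.6 dB in favour of B.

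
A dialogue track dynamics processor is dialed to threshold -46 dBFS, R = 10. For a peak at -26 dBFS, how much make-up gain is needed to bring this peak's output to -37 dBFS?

7 dB

The peak compresses to -46 + 20/10 = -44 dBFS.
To reach -37 dBFS requires -37 − (-44) = 7 dB of make-up.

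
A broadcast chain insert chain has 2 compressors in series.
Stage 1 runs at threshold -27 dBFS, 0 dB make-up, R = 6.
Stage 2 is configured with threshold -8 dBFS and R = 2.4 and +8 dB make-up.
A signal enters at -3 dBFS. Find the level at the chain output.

-15 dBFS

Stage 1: 24 dB above -27 dBFS, reduced 6:1 to 4 dB above → -23 dBFS.
Stage 2: -23 dBFS is at or below the -8 dBFS threshold — no compression; make-up brings it to -15 dBFS.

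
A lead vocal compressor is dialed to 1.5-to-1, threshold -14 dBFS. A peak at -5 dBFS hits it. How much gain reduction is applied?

3 dB

-5 dBFS exceeds the threshold by 9 dB.
At 1.5:1, output sits 9/1.5 = 6 dB above threshold.
GR = overshoot in − overshoot out = 9 − 6 = 3 dB.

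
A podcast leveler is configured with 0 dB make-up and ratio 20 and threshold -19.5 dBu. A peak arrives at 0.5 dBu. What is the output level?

The input is 20 dB above the -19.5 dBu threshold.
The 20 dB excess becomes 1 dB after 20:1 reduction.
Output = -19.5 + 1 = -18.5 dBu.

-18.5 dBu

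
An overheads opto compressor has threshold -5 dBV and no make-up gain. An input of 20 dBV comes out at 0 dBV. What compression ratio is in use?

5:1

Input overshoot = 20 − (-5) = 25 dB; output overshoot = 0 − (-5) = 5 dB.
Ratio = 25 / 5 = 5.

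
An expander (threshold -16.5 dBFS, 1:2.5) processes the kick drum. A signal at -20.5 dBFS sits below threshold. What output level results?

-26.5 dBFS

Undershoot = (-16.5) − (-20.5) = 4 dB.
At 1:2.5, that expands to 10 dB under threshold.
Output = -16.5 − 10 = -26.5 dBFS.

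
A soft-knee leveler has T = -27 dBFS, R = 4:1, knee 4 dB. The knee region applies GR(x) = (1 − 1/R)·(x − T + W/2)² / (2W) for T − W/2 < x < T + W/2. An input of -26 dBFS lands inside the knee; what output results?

-26.84375 dBFS

x − T + W/2 = -26 − (-27) + 2 = 3.
GR = (1 − 1/4) × 3² / 8 = 0.75 × 9 / 8 = 0.84375 dB.
Output = -26 − 0.84375 = -26.84375 dBFS.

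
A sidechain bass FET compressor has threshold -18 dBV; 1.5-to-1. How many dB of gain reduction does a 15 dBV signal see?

15 dBV exceeds the threshold by 33 dB.
After 1.5:1 compression the overshoot becomes 33/1.5 = 22 dB.
So the signal is attenuated by 33 − 22 = 11 dB.

11 dB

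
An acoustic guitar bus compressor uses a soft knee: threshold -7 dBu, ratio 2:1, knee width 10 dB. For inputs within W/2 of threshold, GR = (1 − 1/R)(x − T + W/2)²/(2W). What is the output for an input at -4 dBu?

x − T + W/2 = -4 − (-7) + 5 = 8.
GR = (1 − 1/2) × 8² / 20 = 0.5 × 64 / 20 = 1.6 dB.
Output = -4 − 1.6 = -5.6 dBu.

-5.6 dBu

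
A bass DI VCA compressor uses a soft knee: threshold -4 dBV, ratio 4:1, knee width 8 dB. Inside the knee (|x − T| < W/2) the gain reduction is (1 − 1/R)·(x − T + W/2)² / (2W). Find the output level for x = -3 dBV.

-4.171875 dBV

x − T + W/2 = -3 − (-4) + 4 = 5.
GR = (1 − 1/4) × 5² / 16 = 0.75 × 25 / 16 = 1.171875 dB.
Output = -3 − 1.171875 = -4.171875 dBV.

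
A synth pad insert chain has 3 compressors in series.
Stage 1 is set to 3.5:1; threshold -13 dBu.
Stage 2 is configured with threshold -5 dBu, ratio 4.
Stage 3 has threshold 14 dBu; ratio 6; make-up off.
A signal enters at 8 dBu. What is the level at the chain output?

-7 dBu

Stage 1: overshoot 21 dB → 21/3.5 = 6 dB → -7 dBu.
Stage 2: -7 dBu is at or below the -5 dBu threshold — no compression; output -7 dBu.
Stage 3: -7 dBu ≤ 14 dBu, so stage 3 doesn't engage; output -7 dBu.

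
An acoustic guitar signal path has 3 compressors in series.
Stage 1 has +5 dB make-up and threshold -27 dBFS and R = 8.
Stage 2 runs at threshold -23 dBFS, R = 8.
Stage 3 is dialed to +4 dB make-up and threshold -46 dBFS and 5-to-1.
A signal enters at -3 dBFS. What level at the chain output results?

-37.3 dBFS

Stage 1: 24 dB above -27 dBFS, reduced 8:1 to 3 dB above → -24 dBFS; +5 dB make-up → -19 dBFS.
Stage 2: -19 dBFS is 4 dB over -23 dBFS; at 8:1 that becomes 0.5 dB over, giving -22.5 dBFS.
Stage 3: 23.5 dB above -46 dBFS, reduced 5:1 to 4.7 dB above → -41.3 dBFS; +4 dB make-up → -37.3 dBFS.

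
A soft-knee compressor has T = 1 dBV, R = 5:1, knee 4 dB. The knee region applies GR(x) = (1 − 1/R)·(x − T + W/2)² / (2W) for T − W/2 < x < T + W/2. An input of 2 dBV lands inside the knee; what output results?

x − T + W/2 = 2 − 1 + 2 = 3.
GR = (1 − 1/5) × 3² / 8 = 0.8 × 9 / 8 = 0.9 dB.
Output = 2 − 0.9 = 1.1 dBV.

1.1 dBV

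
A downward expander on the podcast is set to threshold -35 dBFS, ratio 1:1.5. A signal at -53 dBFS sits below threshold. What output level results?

The input is 18 dB below the -35 dBFS threshold.
A 1:1.5 expander multiplies undershoot by 1.5: 18 × 1.5 = 27 dB below threshold.
Output = -35 − 27 = -62 dBFS.

-62 dBFS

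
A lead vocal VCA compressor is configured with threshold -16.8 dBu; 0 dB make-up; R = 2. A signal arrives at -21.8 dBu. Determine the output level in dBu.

-21.8 dBu

-21.8 dBu is 5 dB below the -16.8 dBu threshold, so no gain reduction is applied.
Output = input = -21.8 dBu.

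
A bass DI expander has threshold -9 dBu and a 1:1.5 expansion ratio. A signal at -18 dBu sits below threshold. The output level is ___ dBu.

The input is 9 dB below the -9 dBu threshold.
A 1:1.5 expander multiplies undershoot by 1.5: 9 × 1.5 = 13.5 dB below threshold.
Output = -9 − 13.5 = -22.5 dBu.

-22.5 dBu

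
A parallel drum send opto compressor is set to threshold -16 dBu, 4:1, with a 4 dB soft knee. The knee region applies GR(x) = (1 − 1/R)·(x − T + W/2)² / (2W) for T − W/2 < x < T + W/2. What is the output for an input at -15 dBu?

-15.84375 dBu

x − T + W/2 = -15 − (-16) + 2 = 3.
GR = (1 − 1/4) × 3² / 8 = 0.75 × 9 / 8 = 0.84375 dB.
Output = -15 − 0.84375 = -15.84375 dBu.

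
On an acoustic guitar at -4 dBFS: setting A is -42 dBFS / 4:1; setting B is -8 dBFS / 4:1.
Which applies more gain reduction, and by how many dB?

A, by 25.5 dB

A: overshoot 38 dB → output overshoot 9.5 dB → GR 28.5 dB.
B: overshoot 4 dB → output overshoot 1 dB → GR 3 dB.
Difference: 25.5 dB in favour of A.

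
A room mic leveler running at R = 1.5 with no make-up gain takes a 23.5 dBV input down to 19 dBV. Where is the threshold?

Input is 13.5 dB above T (since output overshoot × R = input overshoot: (19 − T)·1.5 = 23.5 − T gives T = 10 dBV).
Check: 10 + (23.5 − 10)/1.5 = 10 + 9 = 19 dBV. ✓

10 dBV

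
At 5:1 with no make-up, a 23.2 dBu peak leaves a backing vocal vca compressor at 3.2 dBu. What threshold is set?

-1.8 dBu

Let T be the threshold. Output overshoot = (input overshoot)/R, so 3.2 − T = (23.2 − T)/5.
5·(3.2 − T) = 23.2 − T → 4·T = 16 − 23.2 = -7.2.
T = -7.2/4 = -1.8 dBu.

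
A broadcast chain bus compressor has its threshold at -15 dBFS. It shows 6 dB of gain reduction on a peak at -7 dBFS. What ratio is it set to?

Input overshoot = -7 − (-15) = 8 dB.
Output overshoot = 8 − 6 = 2 dB.
Ratio = input overshoot / output overshoot = 8 / 2 = 4.

4:1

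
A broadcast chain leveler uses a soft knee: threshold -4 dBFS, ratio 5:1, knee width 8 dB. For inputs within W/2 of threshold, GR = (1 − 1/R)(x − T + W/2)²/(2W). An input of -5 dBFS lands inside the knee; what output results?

-5.45 dBFS

x − T + W/2 = -5 − (-4) + 4 = 3.
GR = (1 − 1/5) × 3² / 16 = 0.8 × 9 / 16 = 0.45 dB.
Output = -5 − 0.45 = -5.45 dBFS.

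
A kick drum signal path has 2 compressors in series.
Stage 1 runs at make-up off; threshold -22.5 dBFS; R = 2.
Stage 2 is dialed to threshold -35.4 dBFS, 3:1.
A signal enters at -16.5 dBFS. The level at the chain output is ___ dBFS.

Stage 1: -16.5 dBFS is 6 dB over -22.5 dBFS; at 2:1 that becomes 3 dB over, giving -19.5 dBFS.
Stage 2: overshoot 15.9 dB → 15.9/3 = 5.3 dB → -30.1 dBFS.

-30.1 dBFS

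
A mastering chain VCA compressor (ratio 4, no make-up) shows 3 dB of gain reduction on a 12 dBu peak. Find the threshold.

8 dBu

Gain reduction = 12 − 9 = 3 dB; output overshoot = GR / (R − 1) = 3 / 3 = 1 dB.
Threshold = output − output overshoot = 9 − 1 = 8 dBu.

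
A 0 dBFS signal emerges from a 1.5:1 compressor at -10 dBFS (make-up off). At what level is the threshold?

-30 dBFS

Let T be the threshold. Output overshoot = (input overshoot)/R, so -10 − T = (0 − T)/1.5.
1.5·(-10 − T) = 0 − T → 0.5·T = -15 − 0 = -15.
T = -15/0.5 = -30 dBFS.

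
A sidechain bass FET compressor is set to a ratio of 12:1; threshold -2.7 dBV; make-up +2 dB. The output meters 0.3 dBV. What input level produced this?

9.3 dBV

Before make-up, the level was 0.3 − 2 = -1.7 dBV.
Post-compression overshoot = -1.7 − (-2.7) = 1 dB.
Before 12:1 compression the overshoot was 1 × 12 = 12 dB, so input = -2.7 + 12 = 9.3 dBV.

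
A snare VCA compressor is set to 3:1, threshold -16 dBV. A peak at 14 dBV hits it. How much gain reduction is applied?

14 dBV exceeds the threshold by 30 dB.
At 3:1, output sits 30/3 = 10 dB above threshold.
GR = overshoot in − overshoot out = 30 − 10 = 20 dB.

20 dB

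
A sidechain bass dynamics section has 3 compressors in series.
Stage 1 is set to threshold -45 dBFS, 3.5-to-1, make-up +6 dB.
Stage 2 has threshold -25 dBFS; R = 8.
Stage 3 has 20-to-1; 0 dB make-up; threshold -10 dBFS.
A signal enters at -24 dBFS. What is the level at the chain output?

Stage 1: -24 dBFS is 21 dB over -45 dBFS; at 3.5:1 that becomes 6 dB over, giving -39 dBFS; +6 dB make-up → -33 dBFS.
Stage 2: below threshold (-33 ≤ -25); passes unchanged; output -33 dBFS.
Stage 3: -33 dBFS is at or below the -10 dBFS threshold — no compression; output -33 dBFS.

-33 dBFS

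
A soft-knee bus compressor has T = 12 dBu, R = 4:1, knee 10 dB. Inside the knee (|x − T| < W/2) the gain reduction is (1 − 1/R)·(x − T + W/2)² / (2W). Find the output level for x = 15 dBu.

12.6 dBu

x − T + W/2 = 15 − 12 + 5 = 8.
GR = (1 − 1/4) × 8² / 20 = 0.75 × 64 / 20 = 2.4 dB.
Output = 15 − 2.4 = 12.6 dBu.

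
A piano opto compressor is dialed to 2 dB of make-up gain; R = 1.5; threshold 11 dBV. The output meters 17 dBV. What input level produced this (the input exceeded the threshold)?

Remove make-up: 17 − 2 = 15 dBV.
That's 4 dB above the 11 dBV threshold.
Undo the ratio: input overshoot = 4 × 1.5 = 6 dB, giving input = 17 dBV.

17 dBV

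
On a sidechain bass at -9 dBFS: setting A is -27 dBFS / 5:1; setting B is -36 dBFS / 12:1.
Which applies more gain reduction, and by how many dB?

B, by 10.35 dB

A: 18 dB over, compressed to 3.6 dB over, so 14.4 dB of GR.
B: 27 dB over, compressed to 2.25 dB over, so 24.75 dB of GR.
Difference: 10.35 dB in favour of B.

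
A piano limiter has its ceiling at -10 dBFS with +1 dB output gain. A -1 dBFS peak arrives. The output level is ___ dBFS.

The limiter clamps the peak to its -10 dBFS ceiling.
Output gain then adds 1 dB: -10 + 1 = -9 dBFS.

-9 dBFS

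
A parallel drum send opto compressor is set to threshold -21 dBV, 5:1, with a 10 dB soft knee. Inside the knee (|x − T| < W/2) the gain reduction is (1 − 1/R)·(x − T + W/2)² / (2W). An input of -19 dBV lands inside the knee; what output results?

-20.96 dBV

x − T + W/2 = -19 − (-21) + 5 = 7.
GR = (1 − 1/5) × 7² / 20 = 0.8 × 49 / 20 = 1.96 dB.
Output = -19 − 1.96 = -20.96 dBV.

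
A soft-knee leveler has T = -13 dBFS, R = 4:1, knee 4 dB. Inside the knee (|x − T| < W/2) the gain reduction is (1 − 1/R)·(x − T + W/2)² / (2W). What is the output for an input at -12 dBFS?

-12.84375 dBFS

x − T + W/2 = -12 − (-13) + 2 = 3.
GR = (1 − 1/4) × 3² / 8 = 0.75 × 9 / 8 = 0.84375 dB.
Output = -12 − 0.84375 = -12.84375 dBFS.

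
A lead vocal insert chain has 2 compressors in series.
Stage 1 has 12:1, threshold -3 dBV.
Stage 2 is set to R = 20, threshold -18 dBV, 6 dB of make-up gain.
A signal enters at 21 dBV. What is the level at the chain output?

Stage 1: 24 dB above -3 dBV, reduced 12:1 to 2 dB above → -1 dBV.
Stage 2: 17 dB above -18 dBV, reduced 20:1 to 0.85 dB above → -17.15 dBV; +6 dB make-up → -11.15 dBV.

-11.15 dBV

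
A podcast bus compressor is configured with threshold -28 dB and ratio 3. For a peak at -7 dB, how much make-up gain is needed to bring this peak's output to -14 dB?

Overshoot 21 dB → 21/3 = 7 dB after compression, so the compressed level is -28 + 7 = -21 dB.
Make-up = target − compressed = -14 − (-21) = 7 dB.

7 dB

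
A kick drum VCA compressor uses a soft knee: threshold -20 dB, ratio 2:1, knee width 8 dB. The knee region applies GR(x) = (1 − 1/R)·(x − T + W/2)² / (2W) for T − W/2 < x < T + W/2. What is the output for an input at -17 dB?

x − T + W/2 = -17 − (-20) + 4 = 7.
GR = (1 − 1/2) × 7² / 16 = 0.5 × 49 / 16 = 1.53125 dB.
Output = -17 − 1.53125 = -18.53125 dB.

-18.53125 dB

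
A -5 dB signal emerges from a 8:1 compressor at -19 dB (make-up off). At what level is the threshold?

-21 dB

Input is 16 dB above T (since output overshoot × R = input overshoot: (-19 − T)·8 = -5 − T gives T = -21 dB).
Check: -21 + (-5 − (-21))/8 = -21 + 2 = -19 dB. ✓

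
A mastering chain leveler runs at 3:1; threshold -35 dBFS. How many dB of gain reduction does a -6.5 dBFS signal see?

19 dB

Overshoot = -6.5 − (-35) = 28.5 dB.
After 3:1 compression the overshoot becomes 28.5/3 = 9.5 dB.
GR = overshoot in − overshoot out = 28.5 − 9.5 = 19 dB.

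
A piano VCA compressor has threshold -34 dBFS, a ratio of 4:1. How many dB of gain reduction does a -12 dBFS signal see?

Overshoot = -12 − (-34) = 22 dB.
A 4:1 ratio leaves 5.5 dB of that excess.
GR = overshoot in − overshoot out = 22 − 5.5 = 16.5 dB.

16.5 dB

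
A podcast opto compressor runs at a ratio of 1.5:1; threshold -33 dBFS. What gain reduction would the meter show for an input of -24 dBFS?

-24 dBFS exceeds the threshold by 9 dB.
At 1.5:1, output sits 9/1.5 = 6 dB above threshold.
Gain reduction = 9 − 6 = 3 dB.

3 dB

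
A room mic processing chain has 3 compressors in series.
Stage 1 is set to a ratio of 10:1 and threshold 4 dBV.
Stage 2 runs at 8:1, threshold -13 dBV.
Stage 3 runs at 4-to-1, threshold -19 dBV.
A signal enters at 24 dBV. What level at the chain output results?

-16.90625 dBV

Stage 1: overshoot 20 dB → 20/10 = 2 dB → 6 dBV.
Stage 2: 19 dB above -13 dBV, reduced 8:1 to 2.375 dB above → -10.625 dBV.
Stage 3: -10.625 dBV is 8.375 dB over -19 dBV; at 4:1 that becomes 2.09375 dB over, giving -16.90625 dBV.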